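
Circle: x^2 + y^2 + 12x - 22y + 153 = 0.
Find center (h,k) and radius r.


h = -D/2 = -12/2 = -6
k = -E/2 = 22/2 = 11
r^2 = h^2 + k^2 - F = 36 + 121 - 153 = 4
r = 2

Center (-6, 11), radius = 2


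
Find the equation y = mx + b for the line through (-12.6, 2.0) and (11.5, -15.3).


m = (-17.3)/(24.1) = -0.7178
b = y1 - m*x1 = 2.0 - (-17.3*(-12.6))/(24.1) = 2.0 - 9.0448 = -7.0448

y = -0.7178x - 7.0448


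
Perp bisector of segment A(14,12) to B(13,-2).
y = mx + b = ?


Midpoint = (13.5, 5)
Slope of AB = dy/dx = -14/(-1) = 14.0000
Perp slope = -dx/dy = -1/14 = -0.0714
b = My - (perp slope)*Mx = 5 + (-1*13.5)/(-14) = 5 + 0.9643 = 5.9643

y = -0.0714x + 5.9643


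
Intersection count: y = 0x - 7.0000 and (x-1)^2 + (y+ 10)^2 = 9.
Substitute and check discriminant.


Substitute y = 0x - 7.0000: (x-1)^2 + (0x- 7.0000+ 10)^2 = 9
Expand to Ax^2 + Bx + C = 0, where b-k = 3
A = 1+m^2 = 1
B = 2(m(b-k) - h) = 2(0*3 - 1) = -2
C = h^2 + (b-k)^2 - r^2 = 1 + 9 - 9 = 1
disc = B^2-4AC = 4.0000 - 4.0000 = 0
disc = 0

1 intersection point (tangent)


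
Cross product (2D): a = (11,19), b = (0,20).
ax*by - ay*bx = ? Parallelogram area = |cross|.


cross = 11*20 - 19*0 = 220 - 0 = 220
Parallelogram area = |220| = 220

cross = 220, parallelogram area = 220


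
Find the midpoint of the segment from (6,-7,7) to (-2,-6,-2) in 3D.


Mx = (6- 2)/2 = 2.0000
My = (-7- 6)/2 = -6.5000
Mz = (7- 2)/2 = 2.5000

M = (2.0000, -6.5000, 2.5000)


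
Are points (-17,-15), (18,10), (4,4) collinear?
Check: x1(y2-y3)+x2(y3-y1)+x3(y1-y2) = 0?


-17*(10-4) + 18*(4+ 15) + 4*(-15-10)
= -102 + 342 - 100 = 140

No, not collinear (determinant = 140)


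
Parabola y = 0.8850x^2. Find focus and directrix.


a = 0.8850
1/(4a) = 0.2825
Focus = (0, 0.2825)
Directrix: y = -0.2825

Focus = (0, 0.2825), Directrix: y = -0.2825


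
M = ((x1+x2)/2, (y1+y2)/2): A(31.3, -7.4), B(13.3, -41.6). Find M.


Mx = (31.3 + 13.3)/2 = 44.6/2 = 22.3000
My = (-7.4 - 41.6)/2 = -49.0/2 = -24.5000

(22.3000, -24.5000)


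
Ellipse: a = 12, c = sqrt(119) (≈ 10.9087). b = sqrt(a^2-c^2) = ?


b^2 = 12^2 - (sqrt(119))^2 = 144 - 119 = 25
b = sqrt(25) = 5

b = 5


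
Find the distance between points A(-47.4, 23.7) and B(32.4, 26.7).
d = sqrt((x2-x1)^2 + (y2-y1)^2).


dx = 32.4 + 47.4 = 79.8
dy = 26.7 - 23.7 = 3.0
d = sqrt(6368.04 + 9.0) = sqrt(6377.04) = 79.8564

79.8564


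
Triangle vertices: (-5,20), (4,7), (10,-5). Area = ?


-5*(7+ 5) = -60
4*(-5-20) = -100
10*(20-7) = 130
sum = -30
Area = |-30|/2 = 15.0000

15.0000 sq units


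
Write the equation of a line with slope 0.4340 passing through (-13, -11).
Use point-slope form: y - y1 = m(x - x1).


y + 11 = 0.4340(x + 13)
y = 0.4340x - 11 - 0.4340*(-13)
y = 0.4340x - 5.3580

y = 0.4340x - 5.3580


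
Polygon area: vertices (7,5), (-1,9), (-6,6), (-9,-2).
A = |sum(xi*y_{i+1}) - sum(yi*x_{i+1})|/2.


sum(xi*y_{i+1}) = 7*9 - 1*6 - 6*(-2) - 9*5 = 24
sum(yi*x_{i+1}) = 5*(-1) + 9*(-6) + 6*(-9) - 2*7 = -127
Area = |24 + 127|/2 = 151/2 = 75.5000

75.5000 sq units


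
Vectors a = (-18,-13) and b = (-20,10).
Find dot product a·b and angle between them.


a·b = -18*(-20) - 13*10 = 360 - 130 = 230
|a| = sqrt(324+169) = 22.2036
|b| = sqrt(400+100) = 22.3607
cos(theta) = 230/(sqrt(493)*sqrt(500)) = 230/sqrt(246500) = 0.463254
theta = arccos(230/sqrt(246500)) = 62.4027 degrees

a·b = 230, theta = 62.4027 deg


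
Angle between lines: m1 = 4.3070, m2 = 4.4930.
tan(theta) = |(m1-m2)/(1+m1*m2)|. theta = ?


m1-m2 = -0.186
1+m1*m2 = 20.351351
tan(theta) = |-0.186/20.351351| = 0.009139
theta = arctan(|-0.186/20.351351|) = 0.5236 degrees (acute angle)

0.5236 degrees


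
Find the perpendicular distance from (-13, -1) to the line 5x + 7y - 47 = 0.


|5*(-13) + 7*(-1) - 47| = |-119| = 119
sqrt(25 + 49) = sqrt(74) = 8.6023
d = 119/sqrt(74) = 13.8335

13.8335


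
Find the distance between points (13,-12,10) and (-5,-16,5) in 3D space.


dx=-18, dy=-4, dz=-5
d = sqrt(324+16+25) = sqrt(365) = 19.1050

19.1050


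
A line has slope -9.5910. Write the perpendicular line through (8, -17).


Perpendicular slope = -1/m1 = -1/(-9.5910) = 0.1043
b2 = y0 - m2*x0 = -17 + 8/(-9.5910) = -17 - 0.8341 = -17.8341

y = 0.1043x - 17.8341


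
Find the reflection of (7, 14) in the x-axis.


Reflection rule for x-axis: (x, -y)
(7, 14) -> (7, -14)

(7, -14)


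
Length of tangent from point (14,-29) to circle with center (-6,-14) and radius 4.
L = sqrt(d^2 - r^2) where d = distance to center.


d = sqrt((14+ 6)^2 + (-29+ 14)^2) = sqrt(400+225) = 25.0000
L = sqrt(625.0000 - 16) = sqrt(609.0000) = 24.6779

24.6779


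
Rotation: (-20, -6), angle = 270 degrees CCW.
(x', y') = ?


cos(270) = 0, sin(270) = -1
x' = -20*0 + 6*(-1) = -6
y' = -20*(-1) - 6*0 = 20

(-6, 20)


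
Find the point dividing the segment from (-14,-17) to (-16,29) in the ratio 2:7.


Px = (2*(-16) + 7*(-14))/9 = -130/9 = -14.4444
Py = (2*29 + 7*(-17))/9 = -61/9 = -6.7778

P = (-14.4444, -6.7778)


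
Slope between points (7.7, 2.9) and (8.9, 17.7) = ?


dy = 17.7 - 2.9 = 14.8
dx = 8.9 - 7.7 = 1.2
m = 14.8/1.2 = 12.3333

m = 12.3333


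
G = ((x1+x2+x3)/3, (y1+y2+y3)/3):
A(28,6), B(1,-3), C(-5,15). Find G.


Gx = (28+1- 5)/3 = 24/3 = 8.0000
Gy = (6- 3+15)/3 = 18/3 = 6.0000

G = (8.0000, 6.0000)


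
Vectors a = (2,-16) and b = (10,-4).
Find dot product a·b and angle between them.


a·b = 2*10 - 16*(-4) = 20 + 64 = 84
|a| = sqrt(4+256) = 16.1245
|b| = sqrt(100+16) = 10.7703
cos(theta) = 84/(sqrt(260)*sqrt(116)) = 84/sqrt(30160) = 0.483686
theta = arccos(84/sqrt(30160)) = 61.0736 degrees

a·b = 84, theta = 61.0736 deg


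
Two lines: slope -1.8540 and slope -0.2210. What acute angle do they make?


m1-m2 = -1.633
1+m1*m2 = 1.409734
tan(theta) = |-1.633/1.409734| = 1.158375
theta = arctan(|-1.633/1.409734|) = 49.1967 degrees (acute angle)

49.1967 degrees


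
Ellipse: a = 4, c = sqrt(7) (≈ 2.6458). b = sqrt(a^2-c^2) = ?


b^2 = 4^2 - (sqrt(7))^2 = 16 - 7 = 9
b = sqrt(9) = 3

b = 3


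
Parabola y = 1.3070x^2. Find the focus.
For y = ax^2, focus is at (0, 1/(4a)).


a = 1.3070
4a = 5.2280
focus = (0, 1/5.2280) = (0, 0.1913)

Focus = (0, 0.1913)


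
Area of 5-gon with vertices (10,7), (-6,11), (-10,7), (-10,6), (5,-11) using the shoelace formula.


sum(xi*y_{i+1}) = 10*11 - 6*7 - 10*6 - 10*(-11) + 5*7 = 153
sum(yi*x_{i+1}) = 7*(-6) + 11*(-10) + 7*(-10) + 6*5 - 11*10 = -302
Area = |153 + 302|/2 = 455/2 = 227.5000

227.5000 sq units


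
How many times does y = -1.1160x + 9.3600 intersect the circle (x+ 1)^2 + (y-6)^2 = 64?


Substitute y = -1.1160x + 9.3600: (x+ 1)^2 + (-1.1160x+9.3600-6)^2 = 64
Expand to Ax^2 + Bx + C = 0, where b-k = 3.36
A = 1+m^2 = 2.245456
B = 2(m(b-k) - h) = 2(-1.1160*3.36 + 1) = -5.49952
C = h^2 + (b-k)^2 - r^2 = 1 + 11.2896 - 64 = -51.7104
disc = B^2-4AC = 30.2447 + 464.4537 = 494.6984
disc > 0

2 intersection points


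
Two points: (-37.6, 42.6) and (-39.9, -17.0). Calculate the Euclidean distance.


dx = -39.9 + 37.6 = -2.3
dy = -17.0 - 42.6 = -59.6
d = sqrt(5.29 + 3552.16) = sqrt(3557.45) = 59.6444

59.6444


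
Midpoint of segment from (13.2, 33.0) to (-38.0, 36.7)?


Mx = (13.2 - 38.0)/2 = -24.8/2 = -12.4000
My = (33.0 + 36.7)/2 = 69.7/2 = 34.8500

(-12.4000, 34.8500)


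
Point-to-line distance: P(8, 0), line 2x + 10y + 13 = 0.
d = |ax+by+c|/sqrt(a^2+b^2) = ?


|2*8 + 10*0 + 13| = |29| = 29
sqrt(4 + 100) = sqrt(104) = 10.1980
d = 29/sqrt(104) = 2.8437

2.8437


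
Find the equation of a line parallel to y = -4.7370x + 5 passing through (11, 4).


Parallel lines have equal slopes.
m2 = -4.7370
b2 = 4 + 4.7370*11 = 56.1070

y = -4.7370x + 56.1070


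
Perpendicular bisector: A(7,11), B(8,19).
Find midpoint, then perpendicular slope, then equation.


Midpoint = (7.5, 15)
Slope of AB = dy/dx = 8/1 = 8.0000
Perp slope = -dx/dy = -1/8 = -0.1250
b = My - (perp slope)*Mx = 15 + (1*7.5)/8 = 15 + 0.9375 = 15.9375

y = -0.1250x + 15.9375


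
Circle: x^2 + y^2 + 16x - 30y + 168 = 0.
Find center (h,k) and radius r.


h = -D/2 = -16/2 = -8
k = -E/2 = 30/2 = 15
r^2 = h^2 + k^2 - F = 64 + 225 - 168 = 121
r = 11

Center (-8, 15), radius = 11


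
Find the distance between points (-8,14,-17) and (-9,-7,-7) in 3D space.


dx=-1, dy=-21, dz=10
d = sqrt(1+441+100) = sqrt(542) = 23.2809

23.2809


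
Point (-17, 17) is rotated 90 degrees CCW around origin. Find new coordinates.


cos(90) = 0, sin(90) = 1
x' = -17*0 - 17*1 = -17
y' = -17*1 + 17*0 = -17

(-17, -17)


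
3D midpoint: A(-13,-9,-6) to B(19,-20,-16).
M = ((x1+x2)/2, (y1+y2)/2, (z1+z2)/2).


Mx = (-13+19)/2 = 3.0000
My = (-9- 20)/2 = -14.5000
Mz = (-6- 16)/2 = -11.0000

M = (3.0000, -14.5000, -11.0000)


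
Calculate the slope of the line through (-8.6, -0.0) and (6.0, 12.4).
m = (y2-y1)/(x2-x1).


dy = 12.4 + 0.0 = 12.4
dx = 6.0 + 8.6 = 14.6
m = 12.4/14.6 = 0.8493

m = 0.8493


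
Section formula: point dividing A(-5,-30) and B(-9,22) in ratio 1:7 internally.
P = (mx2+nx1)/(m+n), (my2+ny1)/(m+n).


Px = (1*(-9) + 7*(-5))/8 = -44/8 = -5.5000
Py = (1*22 + 7*(-30))/8 = -188/8 = -23.5000

P = (-5.5000, -23.5000)


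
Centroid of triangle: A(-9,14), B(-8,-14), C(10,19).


Gx = (-9- 8+10)/3 = -7/3 = -2.3333
Gy = (14- 14+19)/3 = 19/3 = 6.3333

G = (-2.3333, 6.3333)


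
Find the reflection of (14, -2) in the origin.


Reflection rule for origin: (-x, -y)
(14, -2) -> (-14, 2)

(-14, 2)


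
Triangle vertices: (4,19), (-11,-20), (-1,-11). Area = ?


4*(-20+ 11) = -36
-11*(-11-19) = 330
-1*(19+ 20) = -39
sum = 255
Area = |255|/2 = 127.5000

127.5000 sq units


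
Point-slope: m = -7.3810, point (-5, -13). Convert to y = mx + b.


y + 13 = -7.3810(x + 5)
y = -7.3810x - 13 + 7.3810*(-5)
y = -7.3810x - 49.9050

y = -7.3810x - 49.9050


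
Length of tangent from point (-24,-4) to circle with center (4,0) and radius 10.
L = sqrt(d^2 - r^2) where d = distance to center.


d = sqrt((-24-4)^2 + (-4-0)^2) = sqrt(784+16) = 28.2843
L = sqrt(800.0000 - 100) = sqrt(700.0000) = 26.4575

26.4575


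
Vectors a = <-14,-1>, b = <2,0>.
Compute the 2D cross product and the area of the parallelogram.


cross = -14*0 + 1*2 = 0 + 2 = 2
Parallelogram area = |2| = 2

cross = 2, parallelogram area = 2


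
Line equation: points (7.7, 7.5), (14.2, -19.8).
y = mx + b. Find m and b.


m = (-27.3)/(6.5) = -4.2000
b = y1 - m*x1 = 7.5 - (-27.3*7.7)/(6.5) = 7.5 + 32.3400 = 39.8400

y = -4.2000x + 39.8400


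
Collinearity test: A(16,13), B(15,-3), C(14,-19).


16*(-3+ 19) + 15*(-19-13) + 14*(13+ 3)
= 256 - 480 + 224 = 0

Yes, collinear (determinant = 0)


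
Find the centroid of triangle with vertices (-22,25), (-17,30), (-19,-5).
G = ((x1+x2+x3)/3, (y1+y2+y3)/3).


Gx = (-22- 17- 19)/3 = -58/3 = -19.3333
Gy = (25+30- 5)/3 = 50/3 = 16.6667

G = (-19.3333, 16.6667)


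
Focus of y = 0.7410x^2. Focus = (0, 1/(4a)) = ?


a = 0.7410
4a = 2.9640
focus = (0, 1/2.9640) = (0, 0.3374)

Focus = (0, 0.3374)


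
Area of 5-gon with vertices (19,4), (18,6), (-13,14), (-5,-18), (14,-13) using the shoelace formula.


sum(xi*y_{i+1}) = 19*6 + 18*14 - 13*(-18) - 5*(-13) + 14*4 = 721
sum(yi*x_{i+1}) = 4*18 + 6*(-13) + 14*(-5) - 18*14 - 13*19 = -575
Area = |721 + 575|/2 = 1296/2 = 648.0000

648.0000 sq units


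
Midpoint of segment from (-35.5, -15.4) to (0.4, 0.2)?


Mx = (-35.5 + 0.4)/2 = -35.1/2 = -17.5500
My = (-15.4 + 0.2)/2 = -15.2/2 = -7.6000

(-17.5500, -7.6000)


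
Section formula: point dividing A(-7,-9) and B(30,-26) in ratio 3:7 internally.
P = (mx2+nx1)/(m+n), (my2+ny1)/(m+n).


Px = (3*30 + 7*(-7))/10 = 41/10 = 4.1000
Py = (3*(-26) + 7*(-9))/10 = -141/10 = -14.1000

P = (4.1000, -14.1000)


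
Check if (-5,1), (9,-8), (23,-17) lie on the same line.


-5*(-8+ 17) + 9*(-17-1) + 23*(1+ 8)
= -45 - 162 + 207 = 0

Yes, collinear (determinant = 0)


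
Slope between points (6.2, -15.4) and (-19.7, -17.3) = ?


dy = -17.3 + 15.4 = -1.9
dx = -19.7 - 6.2 = -25.9
m = -1.9/(-25.9) = 0.0734

m = 0.0734


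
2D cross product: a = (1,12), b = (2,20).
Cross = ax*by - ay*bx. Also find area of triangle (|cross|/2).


cross = 1*20 - 12*2 = 20 - 24 = -4
Triangle area = |-4|/2 = 4/2 = 2.0000

cross = -4, triangle area = 2.0000


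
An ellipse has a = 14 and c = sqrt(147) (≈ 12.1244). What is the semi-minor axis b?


b^2 = 14^2 - (sqrt(147))^2 = 196 - 147 = 49
b = sqrt(49) = 7

b = 7


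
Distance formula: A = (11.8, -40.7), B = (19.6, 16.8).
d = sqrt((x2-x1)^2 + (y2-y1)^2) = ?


dx = 19.6 - 11.8 = 7.8
dy = 16.8 + 40.7 = 57.5
d = sqrt(60.84 + 3306.25) = sqrt(3367.09) = 58.0266

58.0266


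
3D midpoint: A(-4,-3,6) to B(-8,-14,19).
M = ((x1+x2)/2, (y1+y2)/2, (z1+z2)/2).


Mx = (-4- 8)/2 = -6.0000
My = (-3- 14)/2 = -8.5000
Mz = (6+19)/2 = 12.5000

M = (-6.0000, -8.5000, 12.5000)


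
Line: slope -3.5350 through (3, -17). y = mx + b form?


y + 17 = -3.5350(x - 3)
y = -3.5350x - 17 + 3.5350*3
y = -3.5350x - 6.3950

y = -3.5350x - 6.3950


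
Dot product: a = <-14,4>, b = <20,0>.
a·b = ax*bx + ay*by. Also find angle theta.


a·b = -14*20 + 4*0 = -280 + 0 = -280
|a| = sqrt(196+16) = 14.5602
|b| = sqrt(400+0) = 20.0000
cos(theta) = -280/(sqrt(212)*sqrt(400)) = -280/sqrt(84800) = -0.961524
theta = arccos(-280/sqrt(84800)) = 164.0546 degrees

a·b = -280, theta = 164.0546 deg


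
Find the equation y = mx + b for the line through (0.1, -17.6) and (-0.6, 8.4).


m = (26.0)/(-0.7) = -37.1429
b = y1 - m*x1 = -17.6 - (26.0*0.1)/(-0.7) = -17.6 + 3.7143 = -13.8857

y = -37.1429x - 13.8857


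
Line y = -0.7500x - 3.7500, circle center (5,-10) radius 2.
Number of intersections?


Substitute y = -0.7500x - 3.7500: (x-5)^2 + (-0.7500x- 3.7500+ 10)^2 = 4
Expand to Ax^2 + Bx + C = 0, where b-k = 6.25
A = 1+m^2 = 1.5625
B = 2(m(b-k) - h) = 2(-0.7500*6.25 - 5) = -19.375
C = h^2 + (b-k)^2 - r^2 = 25 + 39.0625 - 4 = 60.0625
disc = B^2-4AC = 375.3906 - 375.3906 = 0
disc = 0

1 intersection point (tangent)


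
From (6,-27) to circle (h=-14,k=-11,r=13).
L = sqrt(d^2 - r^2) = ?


d = sqrt((6+ 14)^2 + (-27+ 11)^2) = sqrt(400+256) = 25.6125
L = sqrt(656.0000 - 169) = sqrt(487.0000) = 22.0681

22.0681


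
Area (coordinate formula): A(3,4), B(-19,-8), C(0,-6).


3*(-8+ 6) = -6
-19*(-6-4) = 190
0*(4+ 8) = 0
sum = 184
Area = |184|/2 = 92.0000

92.0000 sq units


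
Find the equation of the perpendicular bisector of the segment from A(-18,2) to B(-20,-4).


Midpoint = (-19, -1)
Slope of AB = dy/dx = -6/(-2) = 3.0000
Perp slope = -dx/dy = -2/6 = -0.3333
b = My - (perp slope)*Mx = -1 + (-2*(-19))/(-6) = -1 - 6.3333 = -7.3333

y = -0.3333x - 7.3333


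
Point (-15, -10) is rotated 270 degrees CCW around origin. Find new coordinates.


cos(270) = 0, sin(270) = -1
x' = -15*0 + 10*(-1) = -10
y' = -15*(-1) - 10*0 = 15

(-10, 15)


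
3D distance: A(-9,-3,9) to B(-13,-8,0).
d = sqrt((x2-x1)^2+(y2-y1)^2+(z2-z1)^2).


dx=-4, dy=-5, dz=-9
d = sqrt(16+25+81) = sqrt(122) = 11.0454

11.0454


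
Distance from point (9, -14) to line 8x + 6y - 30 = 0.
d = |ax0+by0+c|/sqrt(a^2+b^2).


|8*9 + 6*(-14) - 30| = |-42| = 42
sqrt(64 + 36) = sqrt(100) = 10.0000
d = 42/sqrt(100) = 4.2000

4.2000


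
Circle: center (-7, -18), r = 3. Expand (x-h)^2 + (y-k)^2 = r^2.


(x+ 7)^2 + (y+ 18)^2 = 3^2
D = -2h = 14, E = -2k = 36
F = h^2+k^2-r^2 = 49+324-9 = 364

x^2 + y^2 + 14x + 36y + 364 = 0


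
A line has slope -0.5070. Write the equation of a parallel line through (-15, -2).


Parallel lines have equal slopes.
m2 = -0.5070
b2 = -2 + 0.5070*(-15) = -9.6050

y = -0.5070x - 9.6050


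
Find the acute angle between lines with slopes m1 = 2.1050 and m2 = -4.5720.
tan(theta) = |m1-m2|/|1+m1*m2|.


m1-m2 = 6.677
1+m1*m2 = -8.62406
tan(theta) = |6.677/(-8.62406)| = 0.774229
theta = arctan(|6.677/(-8.62406)|) = 37.7481 degrees (acute angle)

37.7481 degrees


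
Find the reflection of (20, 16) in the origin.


Reflection rule for origin: (-x, -y)
(20, 16) -> (-20, -16)

(-20, -16)


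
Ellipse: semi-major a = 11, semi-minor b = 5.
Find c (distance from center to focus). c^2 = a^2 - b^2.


c^2 = 11^2 - 5^2 = 121 - 25 = 96
c = sqrt(96) = 9.7980

c = 9.7980


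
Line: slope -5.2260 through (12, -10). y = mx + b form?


y + 10 = -5.2260(x - 12)
y = -5.2260x - 10 + 5.2260*12
y = -5.2260x + 52.7120

y = -5.2260x + 52.7120


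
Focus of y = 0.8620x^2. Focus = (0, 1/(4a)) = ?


a = 0.8620
4a = 3.4480
focus = (0, 1/3.4480) = (0, 0.2900)

Focus = (0, 0.2900)


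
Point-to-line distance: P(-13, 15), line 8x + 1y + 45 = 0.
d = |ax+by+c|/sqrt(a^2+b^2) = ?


|8*(-13) + 1*15 + 45| = |-44| = 44
sqrt(64 + 1) = sqrt(65) = 8.0623
d = 44/sqrt(65) = 5.4575

5.4575


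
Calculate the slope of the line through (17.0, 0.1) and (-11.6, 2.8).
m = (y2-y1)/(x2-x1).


dy = 2.8 - 0.1 = 2.7
dx = -11.6 - 17.0 = -28.6
m = 2.7/(-28.6) = -0.0944

m = -0.0944


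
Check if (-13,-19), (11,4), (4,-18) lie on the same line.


-13*(4+ 18) + 11*(-18+ 19) + 4*(-19-4)
= -286 + 11 - 92 = -367

No, not collinear (determinant = -367)


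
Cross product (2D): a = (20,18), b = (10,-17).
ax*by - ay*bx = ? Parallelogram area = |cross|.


cross = 20*(-17) - 18*10 = -340 - 180 = -520
Parallelogram area = |-520| = 520

cross = -520, parallelogram area = 520


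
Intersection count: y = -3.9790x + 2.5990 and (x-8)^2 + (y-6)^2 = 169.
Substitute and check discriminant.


Substitute y = -3.9790x + 2.5990: (x-8)^2 + (-3.9790x+2.5990-6)^2 = 169
Expand to Ax^2 + Bx + C = 0, where b-k = -3.401
A = 1+m^2 = 16.832441
B = 2(m(b-k) - h) = 2(-3.9790*(-3.401) - 8) = 11.065158
C = h^2 + (b-k)^2 - r^2 = 64 + 11.566801 - 169 = -93.433199
disc = B^2-4AC = 122.4377 + 6290.8352 = 6413.2729
disc > 0

2 intersection points


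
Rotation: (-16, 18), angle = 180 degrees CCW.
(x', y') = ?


cos(180) = -1, sin(180) = 0
x' = -16*(-1) - 18*0 = 16
y' = -16*0 + 18*(-1) = -18

(16, -18)


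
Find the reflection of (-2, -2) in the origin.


Reflection rule for origin: (-x, -y)
(-2, -2) -> (2, 2)

(2, 2)


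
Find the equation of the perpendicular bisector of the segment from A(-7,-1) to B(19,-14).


Midpoint = (6, -7.5)
Slope of AB = dy/dx = -13/26 = -0.5000
Perp slope = -dx/dy = 26/13 = 2.0000
b = My - (perp slope)*Mx = -7.5 + (26*6)/(-13) = -7.5 - 12.0000 = -19.5000

y = 2.0000x - 19.5000


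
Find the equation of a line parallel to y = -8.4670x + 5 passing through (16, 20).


Parallel lines have equal slopes.
m2 = -8.4670
b2 = 20 + 8.4670*16 = 155.4720

y = -8.4670x + 155.4720


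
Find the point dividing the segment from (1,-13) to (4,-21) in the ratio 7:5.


Px = (7*4 + 5*1)/12 = 33/12 = 2.7500
Py = (7*(-21) + 5*(-13))/12 = -212/12 = -17.6667

P = (2.7500, -17.6667)


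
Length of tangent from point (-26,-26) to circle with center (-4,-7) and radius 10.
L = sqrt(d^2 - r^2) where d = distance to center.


d = sqrt((-26+ 4)^2 + (-26+ 7)^2) = sqrt(484+361) = 29.0689
L = sqrt(845.0000 - 100) = sqrt(745.0000) = 27.2947

27.2947


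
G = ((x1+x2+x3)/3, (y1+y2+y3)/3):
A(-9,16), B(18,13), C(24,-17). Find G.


Gx = (-9+18+24)/3 = 33/3 = 11.0000
Gy = (16+13- 17)/3 = 12/3 = 4.0000

G = (11.0000, 4.0000)


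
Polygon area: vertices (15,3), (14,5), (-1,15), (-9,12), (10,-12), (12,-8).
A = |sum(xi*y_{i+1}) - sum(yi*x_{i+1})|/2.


sum(xi*y_{i+1}) = 15*5 + 14*15 - 1*12 - 9*(-12) + 10*(-8) + 12*3 = 337
sum(yi*x_{i+1}) = 3*14 + 5*(-1) + 15*(-9) + 12*10 - 12*12 - 8*15 = -242
Area = |337 + 242|/2 = 579/2 = 289.5000

289.5000 sq units


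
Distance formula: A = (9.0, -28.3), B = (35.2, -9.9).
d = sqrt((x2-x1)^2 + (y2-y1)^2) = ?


dx = 35.2 - 9.0 = 26.2
dy = -9.9 + 28.3 = 18.4
d = sqrt(686.44 + 338.56) = sqrt(1025.0) = 32.0156

32.0156


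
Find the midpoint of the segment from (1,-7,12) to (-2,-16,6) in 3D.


Mx = (1- 2)/2 = -0.5000
My = (-7- 16)/2 = -11.5000
Mz = (12+6)/2 = 9.0000

M = (-0.5000, -11.5000, 9.0000)


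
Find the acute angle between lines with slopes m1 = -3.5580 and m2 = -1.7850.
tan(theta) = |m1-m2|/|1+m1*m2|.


m1-m2 = -1.773
1+m1*m2 = 7.35103
tan(theta) = |-1.773/7.35103| = 0.241191
theta = arctan(|-1.773/7.35103|) = 13.5602 degrees (acute angle)

13.5602 degrees


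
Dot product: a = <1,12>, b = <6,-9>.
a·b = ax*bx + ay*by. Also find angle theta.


a·b = 1*6 + 12*(-9) = 6 - 108 = -102
|a| = sqrt(1+144) = 12.0416
|b| = sqrt(36+81) = 10.8167
cos(theta) = -102/(sqrt(145)*sqrt(117)) = -102/sqrt(16965) = -0.783111
theta = arccos(-102/sqrt(16965)) = 141.5463 degrees

a·b = -102, theta = 141.5463 deg


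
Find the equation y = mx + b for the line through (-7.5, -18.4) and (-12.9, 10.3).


m = (28.7)/(-5.4) = -5.3148
b = y1 - m*x1 = -18.4 - (28.7*(-7.5))/(-5.4) = -18.4 - 39.8611 = -58.2611

y = -5.3148x - 58.2611


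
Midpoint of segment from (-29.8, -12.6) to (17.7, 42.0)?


Mx = (-29.8 + 17.7)/2 = -12.1/2 = -6.0500
My = (-12.6 + 42.0)/2 = 29.4/2 = 14.7000

(-6.0500, 14.7000)


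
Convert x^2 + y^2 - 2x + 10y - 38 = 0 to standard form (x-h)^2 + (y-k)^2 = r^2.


h = -D/2 = 2/2 = 1
k = -E/2 = -10/2 = -5
r^2 = h^2 + k^2 - F = 1 + 25 + 38 = 64
r = 8

Center (1, -5), radius = 8


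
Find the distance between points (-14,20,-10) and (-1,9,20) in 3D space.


dx=13, dy=-11, dz=30
d = sqrt(169+121+900) = sqrt(1190) = 34.4964

34.4964


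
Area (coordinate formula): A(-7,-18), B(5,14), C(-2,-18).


-7*(14+ 18) = -224
5*(-18+ 18) = 0
-2*(-18-14) = 64
sum = -160
Area = |-160|/2 = 80.0000

80.0000 sq units


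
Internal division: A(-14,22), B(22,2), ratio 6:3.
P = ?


Px = (6*22 + 3*(-14))/9 = 90/9 = 10.0000
Py = (6*2 + 3*22)/9 = 78/9 = 8.6667

P = (10.0000, 8.6667)


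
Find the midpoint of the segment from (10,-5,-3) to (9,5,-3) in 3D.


Mx = (10+9)/2 = 9.5000
My = (-5+5)/2 = 0
Mz = (-3- 3)/2 = -3.0000

M = (9.5000, 0, -3.0000)


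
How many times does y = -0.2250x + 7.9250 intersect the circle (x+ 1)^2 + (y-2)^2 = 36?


Substitute y = -0.2250x + 7.9250: (x+ 1)^2 + (-0.2250x+7.9250-2)^2 = 36
Expand to Ax^2 + Bx + C = 0, where b-k = 5.925
A = 1+m^2 = 1.050625
B = 2(m(b-k) - h) = 2(-0.2250*5.925 + 1) = -0.66625
C = h^2 + (b-k)^2 - r^2 = 1 + 35.105625 - 36 = 0.105625
disc = B^2-4AC = 0.4439 - 0.4439 = 0
disc = 0

1 intersection point (tangent)


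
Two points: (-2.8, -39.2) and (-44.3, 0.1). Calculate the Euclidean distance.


dx = -44.3 + 2.8 = -41.5
dy = 0.1 + 39.2 = 39.3
d = sqrt(1722.25 + 1544.49) = sqrt(3266.74) = 57.1554

57.1554


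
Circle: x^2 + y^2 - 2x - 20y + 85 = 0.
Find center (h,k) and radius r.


h = -D/2 = 2/2 = 1
k = -E/2 = 20/2 = 10
r^2 = h^2 + k^2 - F = 1 + 100 - 85 = 16
r = 4

Center (1, 10), radius = 4


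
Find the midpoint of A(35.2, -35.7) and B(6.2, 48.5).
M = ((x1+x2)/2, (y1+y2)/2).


Mx = (35.2 + 6.2)/2 = 41.4/2 = 20.7000
My = (-35.7 + 48.5)/2 = 12.8/2 = 6.4000

(20.7000, 6.4000)


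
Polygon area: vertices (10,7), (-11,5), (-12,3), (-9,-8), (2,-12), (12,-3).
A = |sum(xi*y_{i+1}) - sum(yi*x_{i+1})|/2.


sum(xi*y_{i+1}) = 10*5 - 11*3 - 12*(-8) - 9*(-12) + 2*(-3) + 12*7 = 299
sum(yi*x_{i+1}) = 7*(-11) + 5*(-12) + 3*(-9) - 8*2 - 12*12 - 3*10 = -354
Area = |299 + 354|/2 = 653/2 = 326.5000

326.5000 sq units


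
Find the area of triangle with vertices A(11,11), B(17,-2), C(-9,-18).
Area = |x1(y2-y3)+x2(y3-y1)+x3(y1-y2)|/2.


11*(-2+ 18) = 176
17*(-18-11) = -493
-9*(11+ 2) = -117
sum = -434
Area = |-434|/2 = 217.0000

217.0000 sq units


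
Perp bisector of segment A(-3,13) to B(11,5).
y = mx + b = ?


Midpoint = (4, 9)
Slope of AB = dy/dx = -8/14 = -0.5714
Perp slope = -dx/dy = 14/8 = 1.7500
b = My - (perp slope)*Mx = 9 + (14*4)/(-8) = 9 - 7.0000 = 2.0000

y = 1.7500x + 2.0000


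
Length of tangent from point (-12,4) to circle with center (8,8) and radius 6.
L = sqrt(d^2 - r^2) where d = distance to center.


d = sqrt((-12-8)^2 + (4-8)^2) = sqrt(400+16) = 20.3961
L = sqrt(416.0000 - 36) = sqrt(380.0000) = 19.4936

19.4936


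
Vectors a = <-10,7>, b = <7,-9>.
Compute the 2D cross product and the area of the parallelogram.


cross = -10*(-9) - 7*7 = 90 - 49 = 41
Parallelogram area = |41| = 41

cross = 41, parallelogram area = 41


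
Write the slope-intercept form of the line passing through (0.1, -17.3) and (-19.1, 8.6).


m = (25.9)/(-19.2) = -1.3490
b = y1 - m*x1 = -17.3 - (25.9*0.1)/(-19.2) = -17.3 + 0.1349 = -17.1651

y = -1.3490x - 17.1651


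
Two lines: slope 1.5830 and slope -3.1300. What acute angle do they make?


m1-m2 = 4.713
1+m1*m2 = -3.95479
tan(theta) = |4.713/(-3.95479)| = 1.191719
theta = arctan(|4.713/(-3.95479)|) = 49.9992 degrees (acute angle)

49.9992 degrees


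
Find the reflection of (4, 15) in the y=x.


Reflection rule for y=x: (y, x)
(4, 15) -> (15, 4)

(15, 4)


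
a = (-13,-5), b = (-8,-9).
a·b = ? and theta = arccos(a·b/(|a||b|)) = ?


a·b = -13*(-8) - 5*(-9) = 104 + 45 = 149
|a| = sqrt(169+25) = 13.9284
|b| = sqrt(64+81) = 12.0416
cos(theta) = 149/(sqrt(194)*sqrt(145)) = 149/sqrt(28130) = 0.888385
theta = arccos(149/sqrt(28130)) = 27.3289 degrees

a·b = 149, theta = 27.3289 deg


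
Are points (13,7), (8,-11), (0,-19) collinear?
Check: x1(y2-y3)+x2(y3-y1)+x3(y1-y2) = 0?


13*(-11+ 19) + 8*(-19-7) + 0*(7+ 11)
= 104 - 208 + 0 = -104

No, not collinear (determinant = -104)


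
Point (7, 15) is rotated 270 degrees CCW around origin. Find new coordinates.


cos(270) = 0, sin(270) = -1
x' = 7*0 - 15*(-1) = 15
y' = 7*(-1) + 15*0 = -7

(15, -7)


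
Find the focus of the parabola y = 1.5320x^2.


a = 1.5320
4a = 6.1280
focus = (0, 1/6.1280) = (0, 0.1632)

Focus = (0, 0.1632)


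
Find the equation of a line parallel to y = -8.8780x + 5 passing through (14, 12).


Parallel lines have equal slopes.
m2 = -8.8780
b2 = 12 + 8.8780*14 = 136.2920

y = -8.8780x + 136.2920


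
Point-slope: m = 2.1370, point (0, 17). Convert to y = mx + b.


y - 17 = 2.1370(x - 0)
y = 2.1370x + 17 - 2.1370*0
y = 2.1370x + 17.0000

y = 2.1370x + 17.0000


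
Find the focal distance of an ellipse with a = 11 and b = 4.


c^2 = 11^2 - 4^2 = 121 - 16 = 105
c = sqrt(105) = 10.2470

c = 10.2470


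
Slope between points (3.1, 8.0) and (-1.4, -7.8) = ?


dy = -7.8 - 8.0 = -15.8
dx = -1.4 - 3.1 = -4.5
m = -15.8/(-4.5) = 3.5111

m = 3.5111


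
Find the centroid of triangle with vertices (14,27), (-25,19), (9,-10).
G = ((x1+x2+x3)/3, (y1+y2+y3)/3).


Gx = (14- 25+9)/3 = -2/3 = -0.6667
Gy = (27+19- 10)/3 = 36/3 = 12.0000

G = (-0.6667, 12.0000)


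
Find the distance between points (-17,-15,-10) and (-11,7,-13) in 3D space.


dx=6, dy=22, dz=-3
d = sqrt(36+484+9) = sqrt(529) = 23.0000

23.0000


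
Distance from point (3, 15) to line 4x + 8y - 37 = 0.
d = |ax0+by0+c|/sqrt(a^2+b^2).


|4*3 + 8*15 - 37| = |95| = 95
sqrt(16 + 64) = sqrt(80) = 8.9443
d = 95/sqrt(80) = 10.6213

10.6213


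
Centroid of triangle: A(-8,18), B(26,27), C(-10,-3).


Gx = (-8+26- 10)/3 = 8/3 = 2.6667
Gy = (18+27- 3)/3 = 42/3 = 14.0000

G = (2.6667, 14.0000)


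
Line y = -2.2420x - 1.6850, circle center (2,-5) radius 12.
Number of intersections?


Substitute y = -2.2420x - 1.6850: (x-2)^2 + (-2.2420x- 1.6850+ 5)^2 = 144
Expand to Ax^2 + Bx + C = 0, where b-k = 3.315
A = 1+m^2 = 6.026564
B = 2(m(b-k) - h) = 2(-2.2420*3.315 - 2) = -18.86446
C = h^2 + (b-k)^2 - r^2 = 4 + 10.989225 - 144 = -129.010775
disc = B^2-4AC = 355.8679 + 3109.9668 = 3465.8347
disc > 0

2 intersection points


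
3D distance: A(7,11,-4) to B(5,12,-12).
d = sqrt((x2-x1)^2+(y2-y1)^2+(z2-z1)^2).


dx=-2, dy=1, dz=-8
d = sqrt(4+1+64) = sqrt(69) = 8.3066

8.3066


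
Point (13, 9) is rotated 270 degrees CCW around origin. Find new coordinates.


cos(270) = 0, sin(270) = -1
x' = 13*0 - 9*(-1) = 9
y' = 13*(-1) + 9*0 = -13

(9, -13)


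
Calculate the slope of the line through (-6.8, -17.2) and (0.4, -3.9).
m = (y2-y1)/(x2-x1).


dy = -3.9 + 17.2 = 13.3
dx = 0.4 + 6.8 = 7.2
m = 13.3/7.2 = 1.8472

m = 1.8472


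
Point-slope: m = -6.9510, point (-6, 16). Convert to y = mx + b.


y - 16 = -6.9510(x + 6)
y = -6.9510x + 16 + 6.9510*(-6)
y = -6.9510x - 25.7060

y = -6.9510x - 25.7060


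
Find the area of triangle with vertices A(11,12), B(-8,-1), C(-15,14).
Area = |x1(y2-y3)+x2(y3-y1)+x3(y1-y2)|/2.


11*(-1-14) = -165
-8*(14-12) = -16
-15*(12+ 1) = -195
sum = -376
Area = |-376|/2 = 188.0000

188.0000 sq units


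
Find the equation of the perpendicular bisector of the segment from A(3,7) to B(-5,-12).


Midpoint = (-1, -2.5)
Slope of AB = dy/dx = -19/(-8) = 2.3750
Perp slope = -dx/dy = -8/19 = -0.4211
b = My - (perp slope)*Mx = -2.5 + (-8*(-1))/(-19) = -2.5 - 0.4211 = -2.9211

y = -0.4211x - 2.9211


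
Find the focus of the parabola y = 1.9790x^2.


a = 1.9790
4a = 7.9160
focus = (0, 1/7.9160) = (0, 0.1263)

Focus = (0, 0.1263)


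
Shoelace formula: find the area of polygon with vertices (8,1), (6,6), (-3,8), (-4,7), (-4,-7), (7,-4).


sum(xi*y_{i+1}) = 8*6 + 6*8 - 3*7 - 4*(-7) - 4*(-4) + 7*1 = 126
sum(yi*x_{i+1}) = 1*6 + 6*(-3) + 8*(-4) + 7*(-4) - 7*7 - 4*8 = -153
Area = |126 + 153|/2 = 279/2 = 139.5000

139.5000 sq units


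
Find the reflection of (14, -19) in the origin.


Reflection rule for origin: (-x, -y)
(14, -19) -> (-14, 19)

(-14, 19)


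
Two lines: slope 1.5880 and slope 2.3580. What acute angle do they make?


m1-m2 = -0.77
1+m1*m2 = 4.744504
tan(theta) = |-0.77/4.744504| = 0.162293
theta = arctan(|-0.77/4.744504|) = 9.2183 degrees (acute angle)

9.2183 degrees


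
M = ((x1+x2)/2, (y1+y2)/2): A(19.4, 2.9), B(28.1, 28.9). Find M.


Mx = (19.4 + 28.1)/2 = 47.5/2 = 23.7500
My = (2.9 + 28.9)/2 = 31.8/2 = 15.9000

(23.7500, 15.9000)


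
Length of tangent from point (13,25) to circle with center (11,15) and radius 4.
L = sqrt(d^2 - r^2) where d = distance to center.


d = sqrt((13-11)^2 + (25-15)^2) = sqrt(4+100) = 10.1980
L = sqrt(104.0000 - 16) = sqrt(88.0000) = 9.3808

9.3808


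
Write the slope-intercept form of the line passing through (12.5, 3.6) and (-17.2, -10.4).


m = (-14.0)/(-29.7) = 0.4714
b = y1 - m*x1 = 3.6 - (-14.0*12.5)/(-29.7) = 3.6 - 5.8923 = -2.2923

y = 0.4714x - 2.2923


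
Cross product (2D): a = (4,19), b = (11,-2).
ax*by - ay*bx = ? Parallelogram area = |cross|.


cross = 4*(-2) - 19*11 = -8 - 209 = -217
Parallelogram area = |-217| = 217

cross = -217, parallelogram area = 217


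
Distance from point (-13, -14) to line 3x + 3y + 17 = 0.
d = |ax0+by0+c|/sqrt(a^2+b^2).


|3*(-13) + 3*(-14) + 17| = |-64| = 64
sqrt(9 + 9) = sqrt(18) = 4.2426
d = 64/sqrt(18) = 15.0849

15.0849


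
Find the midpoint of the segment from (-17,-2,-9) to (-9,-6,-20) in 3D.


Mx = (-17- 9)/2 = -13.0000
My = (-2- 6)/2 = -4.0000
Mz = (-9- 20)/2 = -14.5000

M = (-13.0000, -4.0000, -14.5000)


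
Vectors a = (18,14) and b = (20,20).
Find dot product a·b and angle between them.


a·b = 18*20 + 14*20 = 360 + 280 = 640
|a| = sqrt(324+196) = 22.8035
|b| = sqrt(400+400) = 28.2843
cos(theta) = 640/(sqrt(520)*sqrt(800)) = 640/sqrt(416000) = 0.992278
theta = arccos(640/sqrt(416000)) = 7.1250 degrees

a·b = 640, theta = 7.1250 deg


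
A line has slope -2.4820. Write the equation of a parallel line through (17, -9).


Parallel lines have equal slopes.
m2 = -2.4820
b2 = -9 + 2.4820*17 = 33.1940

y = -2.4820x + 33.1940


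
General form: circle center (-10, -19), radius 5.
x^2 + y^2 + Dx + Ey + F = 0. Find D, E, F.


(x+ 10)^2 + (y+ 19)^2 = 5^2
D = -2h = 20, E = -2k = 38
F = h^2+k^2-r^2 = 100+361-25 = 436

D = 20, E = 38, F = 436


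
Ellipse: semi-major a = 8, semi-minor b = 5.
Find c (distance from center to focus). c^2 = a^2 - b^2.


c^2 = 8^2 - 5^2 = 64 - 25 = 39
c = sqrt(39) = 6.2450

c = 6.2450


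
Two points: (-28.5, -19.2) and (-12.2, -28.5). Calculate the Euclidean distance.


dx = -12.2 + 28.5 = 16.3
dy = -28.5 + 19.2 = -9.3
d = sqrt(265.69 + 86.49) = sqrt(352.18) = 18.7665

18.7665


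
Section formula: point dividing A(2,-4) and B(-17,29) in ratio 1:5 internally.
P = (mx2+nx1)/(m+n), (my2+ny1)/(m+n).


Px = (1*(-17) + 5*2)/6 = -7/6 = -1.1667
Py = (1*29 + 5*(-4))/6 = 9/6 = 1.5000

P = (-1.1667, 1.5000)


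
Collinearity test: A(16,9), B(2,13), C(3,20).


16*(13-20) + 2*(20-9) + 3*(9-13)
= -112 + 22 - 12 = -102

No, not collinear (determinant = -102)


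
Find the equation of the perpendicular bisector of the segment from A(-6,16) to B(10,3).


Midpoint = (2, 9.5)
Slope of AB = dy/dx = -13/16 = -0.8125
Perp slope = -dx/dy = 16/13 = 1.2308
b = My - (perp slope)*Mx = 9.5 + (16*2)/(-13) = 9.5 - 2.4615 = 7.0385

y = 1.2308x + 7.0385


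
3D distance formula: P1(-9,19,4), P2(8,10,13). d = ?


dx=17, dy=-9, dz=9
d = sqrt(289+81+81) = sqrt(451) = 21.2368

21.2368


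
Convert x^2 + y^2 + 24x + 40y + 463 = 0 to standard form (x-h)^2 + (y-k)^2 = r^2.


h = -D/2 = -24/2 = -12
k = -E/2 = -40/2 = -20
r^2 = h^2 + k^2 - F = 144 + 400 - 463 = 81
r = 9

Center (-12, -20), radius = 9


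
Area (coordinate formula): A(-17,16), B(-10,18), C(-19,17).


-17*(18-17) = -17
-10*(17-16) = -10
-19*(16-18) = 38
sum = 11
Area = |11|/2 = 5.5000

5.5000 sq units


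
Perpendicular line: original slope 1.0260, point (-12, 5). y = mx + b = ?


Perpendicular slope = -1/m1 = -1/1.0260 = -0.9747
b2 = y0 - m2*x0 = 5 - 12/1.0260 = 5 - 11.6959 = -6.6959

y = -0.9747x - 6.6959


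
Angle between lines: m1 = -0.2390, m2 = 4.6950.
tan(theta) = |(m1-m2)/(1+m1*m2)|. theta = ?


m1-m2 = -4.934
1+m1*m2 = -0.122105
tan(theta) = |-4.934/(-0.122105)| = 40.407846
theta = arctan(|-4.934/(-0.122105)|) = 88.5824 degrees (acute angle)

88.5824 degrees


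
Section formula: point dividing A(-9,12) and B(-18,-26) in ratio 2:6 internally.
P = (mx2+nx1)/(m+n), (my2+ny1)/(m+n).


Px = (2*(-18) + 6*(-9))/8 = -90/8 = -11.2500
Py = (2*(-26) + 6*12)/8 = 20/8 = 2.5000

P = (-11.2500, 2.5000)


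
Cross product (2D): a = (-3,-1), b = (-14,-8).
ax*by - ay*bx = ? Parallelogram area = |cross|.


cross = -3*(-8) + 1*(-14) = 24 - 14 = 10
Parallelogram area = |10| = 10

cross = 10, parallelogram area = 10


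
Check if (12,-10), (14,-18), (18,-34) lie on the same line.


12*(-18+ 34) + 14*(-34+ 10) + 18*(-10+ 18)
= 192 - 336 + 144 = 0

Yes, collinear (determinant = 0)


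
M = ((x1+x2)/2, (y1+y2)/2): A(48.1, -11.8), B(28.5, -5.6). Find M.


Mx = (48.1 + 28.5)/2 = 76.6/2 = 38.3000
My = (-11.8 - 5.6)/2 = -17.4/2 = -8.7000

(38.3000, -8.7000)


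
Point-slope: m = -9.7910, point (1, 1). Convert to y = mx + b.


y - 1 = -9.7910(x - 1)
y = -9.7910x + 1 + 9.7910*1
y = -9.7910x + 10.7910

y = -9.7910x + 10.7910


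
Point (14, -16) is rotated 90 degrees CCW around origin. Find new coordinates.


cos(90) = 0, sin(90) = 1
x' = 14*0 + 16*1 = 16
y' = 14*1 - 16*0 = 14

(16, 14)


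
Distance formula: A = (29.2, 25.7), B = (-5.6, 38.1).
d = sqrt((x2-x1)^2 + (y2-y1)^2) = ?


dx = -5.6 - 29.2 = -34.8
dy = 38.1 - 25.7 = 12.4
d = sqrt(1211.04 + 153.76) = sqrt(1364.8) = 36.9432

36.9432


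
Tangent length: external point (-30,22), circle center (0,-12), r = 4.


d = sqrt((-30-0)^2 + (22+ 12)^2) = sqrt(900+1156) = 45.3431
L = sqrt(2056.0000 - 16) = sqrt(2040.0000) = 45.1664

45.1664


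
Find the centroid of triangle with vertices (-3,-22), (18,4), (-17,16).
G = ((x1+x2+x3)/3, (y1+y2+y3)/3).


Gx = (-3+18- 17)/3 = -2/3 = -0.6667
Gy = (-22+4+16)/3 = -2/3 = -0.6667

G = (-0.6667, -0.6667)


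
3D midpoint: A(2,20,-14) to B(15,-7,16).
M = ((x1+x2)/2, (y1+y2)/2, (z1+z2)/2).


Mx = (2+15)/2 = 8.5000
My = (20- 7)/2 = 6.5000
Mz = (-14+16)/2 = 1.0000

M = (8.5000, 6.5000, 1.0000)


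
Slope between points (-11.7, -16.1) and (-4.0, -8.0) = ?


dy = -8.0 + 16.1 = 8.1
dx = -4.0 + 11.7 = 7.7
m = 8.1/7.7 = 1.0519

m = 1.0519


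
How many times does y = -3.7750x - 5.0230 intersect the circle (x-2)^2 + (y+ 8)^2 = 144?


Substitute y = -3.7750x - 5.0230: (x-2)^2 + (-3.7750x- 5.0230+ 8)^2 = 144
Expand to Ax^2 + Bx + C = 0, where b-k = 2.977
A = 1+m^2 = 15.250625
B = 2(m(b-k) - h) = 2(-3.7750*2.977 - 2) = -26.47635
C = h^2 + (b-k)^2 - r^2 = 4 + 8.862529 - 144 = -131.137471
disc = B^2-4AC = 700.9971 + 7999.7136 = 8700.7107
disc > 0

2 intersection points


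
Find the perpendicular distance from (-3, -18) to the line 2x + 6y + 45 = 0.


|2*(-3) + 6*(-18) + 45| = |-69| = 69
sqrt(4 + 36) = sqrt(40) = 6.3246
d = 69/sqrt(40) = 10.9099

10.9099


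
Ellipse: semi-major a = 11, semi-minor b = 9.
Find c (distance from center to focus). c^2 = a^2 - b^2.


c^2 = 11^2 - 9^2 = 121 - 81 = 40
c = sqrt(40) = 6.3246

c = 6.3246


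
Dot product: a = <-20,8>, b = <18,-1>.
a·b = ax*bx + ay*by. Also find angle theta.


a·b = -20*18 + 8*(-1) = -360 - 8 = -368
|a| = sqrt(400+64) = 21.5407
|b| = sqrt(324+1) = 18.0278
cos(theta) = -368/(sqrt(464)*sqrt(325)) = -368/sqrt(150800) = -0.947648
theta = arccos(-368/sqrt(150800)) = 161.3784 degrees

a·b = -368, theta = 161.3784 deg


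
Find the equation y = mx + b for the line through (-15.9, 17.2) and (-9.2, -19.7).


m = (-36.9)/(6.7) = -5.5075
b = y1 - m*x1 = 17.2 - (-36.9*(-15.9))/(6.7) = 17.2 - 87.5687 = -70.3687

y = -5.5075x - 70.3687


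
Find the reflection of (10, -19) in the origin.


Reflection rule for origin: (-x, -y)
(10, -19) -> (-10, 19)

(-10, 19)


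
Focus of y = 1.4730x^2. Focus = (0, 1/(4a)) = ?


a = 1.4730
4a = 5.8920
focus = (0, 1/5.8920) = (0, 0.1697)

Focus = (0, 0.1697)


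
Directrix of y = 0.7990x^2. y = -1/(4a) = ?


a = 0.7990
1/(4a) = 0.3129
directrix: y = -0.3129 = -0.3129

y = -0.3129


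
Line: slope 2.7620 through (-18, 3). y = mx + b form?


y - 3 = 2.7620(x + 18)
y = 2.7620x + 3 - 2.7620*(-18)
y = 2.7620x + 52.7160

y = 2.7620x + 52.7160


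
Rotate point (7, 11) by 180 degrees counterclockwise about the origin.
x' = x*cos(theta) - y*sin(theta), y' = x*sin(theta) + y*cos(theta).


cos(180) = -1, sin(180) = 0
x' = 7*(-1) - 11*0 = -7
y' = 7*0 + 11*(-1) = -11

(-7, -11)


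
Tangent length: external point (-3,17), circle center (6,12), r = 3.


d = sqrt((-3-6)^2 + (17-12)^2) = sqrt(81+25) = 10.2956
L = sqrt(106.0000 - 9) = sqrt(97.0000) = 9.8489

9.8489


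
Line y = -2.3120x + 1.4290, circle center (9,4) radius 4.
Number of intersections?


Substitute y = -2.3120x + 1.4290: (x-9)^2 + (-2.3120x+1.4290-4)^2 = 16
Expand to Ax^2 + Bx + C = 0, where b-k = -2.571
A = 1+m^2 = 6.345344
B = 2(m(b-k) - h) = 2(-2.3120*(-2.571) - 9) = -6.111696
C = h^2 + (b-k)^2 - r^2 = 81 + 6.610041 - 16 = 71.610041
disc = B^2-4AC = 37.3528 - 1817.5614 = -1780.2086
disc < 0

0 intersection points


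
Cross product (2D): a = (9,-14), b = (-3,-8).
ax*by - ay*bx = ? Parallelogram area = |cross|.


cross = 9*(-8) + 14*(-3) = -72 - 42 = -114
Parallelogram area = |-114| = 114

cross = -114, parallelogram area = 114


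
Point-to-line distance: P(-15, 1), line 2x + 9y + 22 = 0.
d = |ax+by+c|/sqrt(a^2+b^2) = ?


|2*(-15) + 9*1 + 22| = |1| = 1
sqrt(4 + 81) = sqrt(85) = 9.2195
d = 1/sqrt(85) = 0.1085

0.1085


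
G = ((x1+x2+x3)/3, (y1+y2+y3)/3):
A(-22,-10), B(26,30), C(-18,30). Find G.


Gx = (-22+26- 18)/3 = -14/3 = -4.6667
Gy = (-10+30+30)/3 = 50/3 = 16.6667

G = (-4.6667, 16.6667)


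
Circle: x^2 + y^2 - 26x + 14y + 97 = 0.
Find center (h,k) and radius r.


h = -D/2 = 26/2 = 13
k = -E/2 = -14/2 = -7
r^2 = h^2 + k^2 - F = 169 + 49 - 97 = 121
r = 11

Center (13, -7), radius = 11


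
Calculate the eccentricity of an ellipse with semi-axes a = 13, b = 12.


c = sqrt(169-144) = sqrt(25) = 5.0000
e = c/a = 5/13 = 0.3846

e = 0.3846


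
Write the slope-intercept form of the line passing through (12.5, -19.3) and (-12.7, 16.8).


m = (36.1)/(-25.2) = -1.4325
b = y1 - m*x1 = -19.3 - (36.1*12.5)/(-25.2) = -19.3 + 17.9067 = -1.3933

y = -1.4325x - 1.3933
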